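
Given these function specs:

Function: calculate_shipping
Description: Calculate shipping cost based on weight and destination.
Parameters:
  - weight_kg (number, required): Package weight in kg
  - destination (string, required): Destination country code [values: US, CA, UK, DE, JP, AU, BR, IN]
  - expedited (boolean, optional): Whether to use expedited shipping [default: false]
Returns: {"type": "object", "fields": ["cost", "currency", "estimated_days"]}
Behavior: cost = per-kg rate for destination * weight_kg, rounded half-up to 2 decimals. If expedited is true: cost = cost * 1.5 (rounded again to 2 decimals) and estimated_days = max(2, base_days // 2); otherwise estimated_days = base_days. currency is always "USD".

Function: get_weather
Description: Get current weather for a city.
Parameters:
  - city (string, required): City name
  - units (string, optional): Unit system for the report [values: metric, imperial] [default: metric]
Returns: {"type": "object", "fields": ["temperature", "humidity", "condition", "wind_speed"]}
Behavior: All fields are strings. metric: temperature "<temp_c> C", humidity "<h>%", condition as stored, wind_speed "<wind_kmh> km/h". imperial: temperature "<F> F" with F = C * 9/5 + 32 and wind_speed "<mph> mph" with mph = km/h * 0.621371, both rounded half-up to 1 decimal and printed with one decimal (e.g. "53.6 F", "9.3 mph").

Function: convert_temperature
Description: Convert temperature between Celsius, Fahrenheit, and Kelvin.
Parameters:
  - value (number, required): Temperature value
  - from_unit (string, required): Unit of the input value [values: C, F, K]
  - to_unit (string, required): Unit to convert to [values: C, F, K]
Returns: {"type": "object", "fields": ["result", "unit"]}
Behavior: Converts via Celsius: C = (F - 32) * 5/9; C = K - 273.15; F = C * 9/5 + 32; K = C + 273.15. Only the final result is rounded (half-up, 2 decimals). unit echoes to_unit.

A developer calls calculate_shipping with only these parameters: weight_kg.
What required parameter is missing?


Required parameters: weight_kg, destination
Provided: weight_kg
Missing: destination
destination


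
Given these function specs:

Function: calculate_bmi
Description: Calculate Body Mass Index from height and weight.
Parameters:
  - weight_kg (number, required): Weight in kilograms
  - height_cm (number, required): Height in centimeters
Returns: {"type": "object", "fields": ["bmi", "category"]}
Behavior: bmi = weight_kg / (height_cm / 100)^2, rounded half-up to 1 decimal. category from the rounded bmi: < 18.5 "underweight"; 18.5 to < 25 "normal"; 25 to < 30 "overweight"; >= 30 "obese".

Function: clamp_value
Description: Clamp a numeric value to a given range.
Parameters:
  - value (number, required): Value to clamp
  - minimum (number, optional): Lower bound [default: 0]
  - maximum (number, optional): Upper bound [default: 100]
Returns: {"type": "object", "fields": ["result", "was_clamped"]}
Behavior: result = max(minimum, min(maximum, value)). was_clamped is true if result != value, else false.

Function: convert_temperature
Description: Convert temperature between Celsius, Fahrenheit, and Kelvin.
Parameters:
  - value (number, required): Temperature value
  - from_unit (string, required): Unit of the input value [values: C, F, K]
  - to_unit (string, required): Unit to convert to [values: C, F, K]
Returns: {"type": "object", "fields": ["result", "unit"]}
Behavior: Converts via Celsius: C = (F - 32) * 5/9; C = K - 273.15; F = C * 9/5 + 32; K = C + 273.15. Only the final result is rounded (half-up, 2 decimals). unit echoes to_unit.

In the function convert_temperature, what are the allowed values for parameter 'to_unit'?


The convert_temperature spec declares:
  - to_unit (string, required): Unit to convert to [values: C, F, K]
Allowed values:
C, F, K


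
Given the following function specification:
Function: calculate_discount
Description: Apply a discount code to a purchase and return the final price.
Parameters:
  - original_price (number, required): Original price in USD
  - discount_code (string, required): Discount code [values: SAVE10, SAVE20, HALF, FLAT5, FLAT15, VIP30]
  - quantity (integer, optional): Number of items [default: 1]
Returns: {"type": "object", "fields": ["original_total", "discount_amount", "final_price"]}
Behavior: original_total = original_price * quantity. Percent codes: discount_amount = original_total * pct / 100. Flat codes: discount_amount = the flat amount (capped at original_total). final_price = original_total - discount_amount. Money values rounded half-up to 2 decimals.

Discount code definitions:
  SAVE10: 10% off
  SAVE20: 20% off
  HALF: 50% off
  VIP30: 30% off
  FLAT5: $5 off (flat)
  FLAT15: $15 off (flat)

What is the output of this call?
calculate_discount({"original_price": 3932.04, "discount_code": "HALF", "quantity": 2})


original_total = 3932.04 * 2 = 7864.08
HALF = 50% off: discount_amount = 7864.08 * 50/100 = 3932.04 -> 3932.04
final_price = 7864.08 - 3932.04 = 3932.04
Output:
{"original_total": 7864.08, "discount_amount": 3932.04, "final_price": 3932.04}


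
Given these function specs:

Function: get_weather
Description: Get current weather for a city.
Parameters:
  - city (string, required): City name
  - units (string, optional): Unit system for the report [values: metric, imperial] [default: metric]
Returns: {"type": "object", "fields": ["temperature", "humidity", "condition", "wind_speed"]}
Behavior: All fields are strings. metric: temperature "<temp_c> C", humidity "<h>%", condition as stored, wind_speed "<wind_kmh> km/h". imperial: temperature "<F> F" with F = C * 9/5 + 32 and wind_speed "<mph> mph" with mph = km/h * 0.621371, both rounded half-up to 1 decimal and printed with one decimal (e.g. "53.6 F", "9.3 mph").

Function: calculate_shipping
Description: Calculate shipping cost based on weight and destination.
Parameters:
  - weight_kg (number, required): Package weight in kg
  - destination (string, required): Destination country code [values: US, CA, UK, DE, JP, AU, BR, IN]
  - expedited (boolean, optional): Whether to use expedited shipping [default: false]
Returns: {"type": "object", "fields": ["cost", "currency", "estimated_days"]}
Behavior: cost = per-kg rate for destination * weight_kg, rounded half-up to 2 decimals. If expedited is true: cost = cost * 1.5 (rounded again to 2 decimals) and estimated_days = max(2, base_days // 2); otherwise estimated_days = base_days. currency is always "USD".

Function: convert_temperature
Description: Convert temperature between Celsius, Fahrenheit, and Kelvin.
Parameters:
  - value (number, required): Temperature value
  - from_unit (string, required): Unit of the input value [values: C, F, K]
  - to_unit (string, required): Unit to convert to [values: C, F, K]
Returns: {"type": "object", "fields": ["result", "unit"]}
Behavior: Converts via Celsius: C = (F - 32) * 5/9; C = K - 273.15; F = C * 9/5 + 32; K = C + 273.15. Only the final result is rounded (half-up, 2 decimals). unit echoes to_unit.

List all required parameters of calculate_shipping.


Parameters of calculate_shipping and their required/optional flag:
  weight_kg: required
  destination: required
  expedited: optional
destination, weight_kg


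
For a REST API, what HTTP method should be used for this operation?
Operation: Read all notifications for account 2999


GET = read, POST = create, PUT = update/replace, DELETE = remove
This operation is a read.
GET


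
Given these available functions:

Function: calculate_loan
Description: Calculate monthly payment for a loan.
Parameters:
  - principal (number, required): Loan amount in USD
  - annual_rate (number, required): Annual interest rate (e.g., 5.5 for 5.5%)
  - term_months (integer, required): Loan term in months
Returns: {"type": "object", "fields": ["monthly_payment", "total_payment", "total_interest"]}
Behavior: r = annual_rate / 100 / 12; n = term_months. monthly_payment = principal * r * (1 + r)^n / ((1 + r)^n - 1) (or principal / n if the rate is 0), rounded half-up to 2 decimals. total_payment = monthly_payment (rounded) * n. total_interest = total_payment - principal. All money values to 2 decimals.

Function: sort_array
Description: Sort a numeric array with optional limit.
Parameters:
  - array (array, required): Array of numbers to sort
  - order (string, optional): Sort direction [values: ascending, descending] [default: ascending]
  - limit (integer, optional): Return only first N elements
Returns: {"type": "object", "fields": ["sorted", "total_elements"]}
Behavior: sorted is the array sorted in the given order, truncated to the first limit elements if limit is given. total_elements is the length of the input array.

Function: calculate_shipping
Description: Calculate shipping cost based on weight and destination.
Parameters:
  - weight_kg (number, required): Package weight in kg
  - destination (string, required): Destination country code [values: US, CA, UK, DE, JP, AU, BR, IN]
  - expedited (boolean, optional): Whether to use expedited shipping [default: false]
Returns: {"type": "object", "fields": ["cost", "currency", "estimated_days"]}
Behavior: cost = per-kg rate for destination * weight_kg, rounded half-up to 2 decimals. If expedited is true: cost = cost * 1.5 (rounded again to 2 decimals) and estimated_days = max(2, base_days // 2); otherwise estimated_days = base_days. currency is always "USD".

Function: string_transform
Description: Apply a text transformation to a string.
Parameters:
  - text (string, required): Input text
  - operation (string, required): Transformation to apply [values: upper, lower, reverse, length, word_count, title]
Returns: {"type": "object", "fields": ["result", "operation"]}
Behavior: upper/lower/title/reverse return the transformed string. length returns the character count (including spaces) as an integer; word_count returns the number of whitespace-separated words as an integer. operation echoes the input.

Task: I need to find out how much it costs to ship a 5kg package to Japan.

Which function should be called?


The task needs a function whose description is: Calculate shipping cost based on weight and destination.
calculate_shipping


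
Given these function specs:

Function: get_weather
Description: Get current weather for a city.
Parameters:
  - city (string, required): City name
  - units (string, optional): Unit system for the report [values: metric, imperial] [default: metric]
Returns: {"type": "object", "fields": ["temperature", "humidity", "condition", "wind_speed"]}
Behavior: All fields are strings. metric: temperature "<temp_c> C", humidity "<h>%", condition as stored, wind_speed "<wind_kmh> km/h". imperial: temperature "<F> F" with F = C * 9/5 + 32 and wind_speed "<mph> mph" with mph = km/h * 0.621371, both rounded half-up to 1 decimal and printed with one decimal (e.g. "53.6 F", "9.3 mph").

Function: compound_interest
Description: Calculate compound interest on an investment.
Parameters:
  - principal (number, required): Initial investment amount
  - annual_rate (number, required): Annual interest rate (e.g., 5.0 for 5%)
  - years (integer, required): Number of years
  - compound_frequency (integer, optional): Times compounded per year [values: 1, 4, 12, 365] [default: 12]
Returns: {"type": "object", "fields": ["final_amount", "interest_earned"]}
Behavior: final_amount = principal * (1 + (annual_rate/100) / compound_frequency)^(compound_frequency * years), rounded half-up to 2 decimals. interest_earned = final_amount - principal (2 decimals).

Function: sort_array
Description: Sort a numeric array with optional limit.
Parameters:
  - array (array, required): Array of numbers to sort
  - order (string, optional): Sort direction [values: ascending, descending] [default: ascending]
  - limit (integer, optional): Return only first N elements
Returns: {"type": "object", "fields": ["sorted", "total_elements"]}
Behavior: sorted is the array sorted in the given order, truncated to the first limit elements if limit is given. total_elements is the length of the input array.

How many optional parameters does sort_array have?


Parameters of sort_array: array (required), order (optional), limit (optional)
Optional count:
2


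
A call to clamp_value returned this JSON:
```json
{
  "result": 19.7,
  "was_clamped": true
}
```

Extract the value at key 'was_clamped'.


true


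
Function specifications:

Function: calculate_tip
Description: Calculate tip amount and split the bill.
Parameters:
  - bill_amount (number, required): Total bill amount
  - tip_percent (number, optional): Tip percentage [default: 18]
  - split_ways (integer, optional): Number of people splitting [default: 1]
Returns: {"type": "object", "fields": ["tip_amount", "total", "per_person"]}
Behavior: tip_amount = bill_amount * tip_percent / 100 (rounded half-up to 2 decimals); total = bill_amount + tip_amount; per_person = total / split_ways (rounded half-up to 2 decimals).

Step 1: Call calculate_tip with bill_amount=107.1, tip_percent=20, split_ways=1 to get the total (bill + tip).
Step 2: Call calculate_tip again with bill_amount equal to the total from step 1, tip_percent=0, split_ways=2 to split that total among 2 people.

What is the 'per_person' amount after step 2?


Step 1: calculate_tip(bill_amount=107.1, tip_percent=20, split_ways=1)
  tip_amount = 107.1 * 20/100 = 21.42 -> 21.42
  total = 107.1 + 21.42 = 128.52
  per_person = 128.52 / 1 = 128.52 -> 128.52
  -> total = 128.52
Step 2: calculate_tip(bill_amount=128.52, tip_percent=0, split_ways=2)
  tip_amount = 128.52 * 0/100 = 0 -> 0.00
  total = 128.52 + 0.00 = 128.52
  per_person = 128.52 / 2 = 64.26 -> 64.26
  -> per_person = 64.26
$64.26


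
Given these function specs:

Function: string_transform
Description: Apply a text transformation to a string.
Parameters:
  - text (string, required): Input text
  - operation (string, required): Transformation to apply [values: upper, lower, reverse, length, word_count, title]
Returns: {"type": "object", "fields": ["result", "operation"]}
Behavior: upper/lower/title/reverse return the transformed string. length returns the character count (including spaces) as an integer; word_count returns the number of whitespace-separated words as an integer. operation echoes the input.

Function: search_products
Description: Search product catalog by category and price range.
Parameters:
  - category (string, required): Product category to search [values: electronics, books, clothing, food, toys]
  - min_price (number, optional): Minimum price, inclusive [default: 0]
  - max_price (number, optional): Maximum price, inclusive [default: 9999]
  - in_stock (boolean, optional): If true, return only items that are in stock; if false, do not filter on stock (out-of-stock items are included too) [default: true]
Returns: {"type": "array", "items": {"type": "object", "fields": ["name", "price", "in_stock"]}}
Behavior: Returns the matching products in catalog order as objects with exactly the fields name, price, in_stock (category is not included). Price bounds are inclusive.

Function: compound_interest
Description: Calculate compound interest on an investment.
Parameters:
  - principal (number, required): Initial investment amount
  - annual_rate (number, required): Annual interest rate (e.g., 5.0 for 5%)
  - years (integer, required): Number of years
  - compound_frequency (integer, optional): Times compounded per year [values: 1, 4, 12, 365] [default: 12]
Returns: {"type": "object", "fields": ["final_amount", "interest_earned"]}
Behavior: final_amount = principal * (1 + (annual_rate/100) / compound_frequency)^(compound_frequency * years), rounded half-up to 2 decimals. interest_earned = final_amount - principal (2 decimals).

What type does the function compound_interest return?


The compound_interest spec declares Returns: {"type": "object", "fields": ["final_amount", "interest_earned"]}
Type:
object


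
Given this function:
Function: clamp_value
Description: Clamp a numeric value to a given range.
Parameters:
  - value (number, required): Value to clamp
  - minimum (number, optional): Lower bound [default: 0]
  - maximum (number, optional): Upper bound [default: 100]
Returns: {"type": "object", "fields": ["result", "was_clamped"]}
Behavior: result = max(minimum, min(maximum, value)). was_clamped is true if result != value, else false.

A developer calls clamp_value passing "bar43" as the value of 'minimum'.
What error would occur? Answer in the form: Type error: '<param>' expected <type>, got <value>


Spec: 'minimum' is declared as number; "bar43" is a string.
Type error: 'minimum' expected number, got "bar43"


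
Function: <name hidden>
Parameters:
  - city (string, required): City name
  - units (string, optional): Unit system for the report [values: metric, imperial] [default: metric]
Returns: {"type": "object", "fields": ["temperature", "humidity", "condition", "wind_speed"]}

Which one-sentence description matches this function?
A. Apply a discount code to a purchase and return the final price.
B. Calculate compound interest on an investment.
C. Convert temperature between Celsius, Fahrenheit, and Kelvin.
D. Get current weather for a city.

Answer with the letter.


Parameters city, units and return ["temperature", "humidity", "condition", "wind_speed"] fit: Get current weather for a city.
D


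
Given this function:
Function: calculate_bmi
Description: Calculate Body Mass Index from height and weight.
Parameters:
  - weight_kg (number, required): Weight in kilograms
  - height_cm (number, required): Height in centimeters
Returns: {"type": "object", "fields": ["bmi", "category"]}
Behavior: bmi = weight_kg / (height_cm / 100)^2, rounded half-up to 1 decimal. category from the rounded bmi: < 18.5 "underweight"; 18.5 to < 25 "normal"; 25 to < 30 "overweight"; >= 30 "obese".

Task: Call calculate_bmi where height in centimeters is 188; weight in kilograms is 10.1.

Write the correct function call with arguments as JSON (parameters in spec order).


Mapping each described value to its parameter name:
  'Height in centimeters' -> height_cm = 188
  'Weight in kilograms' -> weight_kg = 10.1
calculate_bmi({"weight_kg": 10.1, "height_cm": 188})


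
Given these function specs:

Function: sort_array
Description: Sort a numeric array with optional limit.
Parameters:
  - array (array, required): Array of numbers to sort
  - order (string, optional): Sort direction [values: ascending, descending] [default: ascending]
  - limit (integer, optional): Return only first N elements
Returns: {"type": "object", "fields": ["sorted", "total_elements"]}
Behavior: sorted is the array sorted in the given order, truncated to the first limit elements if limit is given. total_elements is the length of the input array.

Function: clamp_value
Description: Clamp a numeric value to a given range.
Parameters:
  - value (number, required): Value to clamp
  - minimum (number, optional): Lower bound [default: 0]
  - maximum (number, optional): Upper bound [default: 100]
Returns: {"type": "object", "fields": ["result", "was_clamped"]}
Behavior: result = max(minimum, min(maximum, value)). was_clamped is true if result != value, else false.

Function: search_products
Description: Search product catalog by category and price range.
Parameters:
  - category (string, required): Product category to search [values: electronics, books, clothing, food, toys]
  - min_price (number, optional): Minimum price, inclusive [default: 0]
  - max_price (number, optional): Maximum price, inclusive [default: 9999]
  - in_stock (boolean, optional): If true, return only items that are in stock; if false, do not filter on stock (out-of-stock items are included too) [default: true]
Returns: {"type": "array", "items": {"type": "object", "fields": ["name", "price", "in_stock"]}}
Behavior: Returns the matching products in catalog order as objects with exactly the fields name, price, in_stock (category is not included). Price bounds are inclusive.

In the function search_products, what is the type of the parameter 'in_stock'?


The search_products spec declares:
  - in_stock (boolean, optional): If true, return only items that are in stock; if false, do not filter on stock (out-of-stock items are included too) [default: true]
Type:
boolean


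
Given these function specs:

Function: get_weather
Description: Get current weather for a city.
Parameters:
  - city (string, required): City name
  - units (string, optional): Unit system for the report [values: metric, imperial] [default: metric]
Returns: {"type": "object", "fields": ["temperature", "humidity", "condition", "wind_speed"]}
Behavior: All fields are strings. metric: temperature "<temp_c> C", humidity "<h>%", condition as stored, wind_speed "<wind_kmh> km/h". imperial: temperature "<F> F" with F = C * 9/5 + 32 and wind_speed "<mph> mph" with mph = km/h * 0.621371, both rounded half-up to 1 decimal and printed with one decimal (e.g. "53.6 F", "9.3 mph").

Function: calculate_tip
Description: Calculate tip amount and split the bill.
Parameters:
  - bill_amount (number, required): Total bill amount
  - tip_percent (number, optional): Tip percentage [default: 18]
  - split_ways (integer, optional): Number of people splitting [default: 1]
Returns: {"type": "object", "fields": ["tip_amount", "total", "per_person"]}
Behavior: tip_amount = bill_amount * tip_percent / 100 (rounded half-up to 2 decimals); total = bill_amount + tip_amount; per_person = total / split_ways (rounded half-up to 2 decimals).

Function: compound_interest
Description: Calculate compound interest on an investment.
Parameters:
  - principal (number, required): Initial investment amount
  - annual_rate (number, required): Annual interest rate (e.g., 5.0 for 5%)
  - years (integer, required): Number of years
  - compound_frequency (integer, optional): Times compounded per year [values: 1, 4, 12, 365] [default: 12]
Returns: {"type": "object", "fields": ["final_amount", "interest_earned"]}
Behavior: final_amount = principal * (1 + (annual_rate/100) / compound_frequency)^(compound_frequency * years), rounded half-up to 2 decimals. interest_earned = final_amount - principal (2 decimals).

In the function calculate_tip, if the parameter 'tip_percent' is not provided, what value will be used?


The calculate_tip spec declares:
  - tip_percent (number, optional): Tip percentage [default: 18]
Default:
18


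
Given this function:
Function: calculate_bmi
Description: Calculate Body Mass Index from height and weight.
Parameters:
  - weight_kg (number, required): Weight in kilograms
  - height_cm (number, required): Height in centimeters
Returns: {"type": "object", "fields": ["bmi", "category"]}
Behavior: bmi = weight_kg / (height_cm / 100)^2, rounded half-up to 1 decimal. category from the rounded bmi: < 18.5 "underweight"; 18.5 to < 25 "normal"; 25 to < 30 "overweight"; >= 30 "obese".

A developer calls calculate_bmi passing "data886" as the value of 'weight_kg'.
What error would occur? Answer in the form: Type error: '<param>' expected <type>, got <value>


Spec: 'weight_kg' is declared as number; "data886" is a string.
Type error: 'weight_kg' expected number, got "data886"


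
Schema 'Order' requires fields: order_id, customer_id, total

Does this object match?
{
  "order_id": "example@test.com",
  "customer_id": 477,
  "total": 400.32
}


Checking required fields... All present.
Valid - all required fields present


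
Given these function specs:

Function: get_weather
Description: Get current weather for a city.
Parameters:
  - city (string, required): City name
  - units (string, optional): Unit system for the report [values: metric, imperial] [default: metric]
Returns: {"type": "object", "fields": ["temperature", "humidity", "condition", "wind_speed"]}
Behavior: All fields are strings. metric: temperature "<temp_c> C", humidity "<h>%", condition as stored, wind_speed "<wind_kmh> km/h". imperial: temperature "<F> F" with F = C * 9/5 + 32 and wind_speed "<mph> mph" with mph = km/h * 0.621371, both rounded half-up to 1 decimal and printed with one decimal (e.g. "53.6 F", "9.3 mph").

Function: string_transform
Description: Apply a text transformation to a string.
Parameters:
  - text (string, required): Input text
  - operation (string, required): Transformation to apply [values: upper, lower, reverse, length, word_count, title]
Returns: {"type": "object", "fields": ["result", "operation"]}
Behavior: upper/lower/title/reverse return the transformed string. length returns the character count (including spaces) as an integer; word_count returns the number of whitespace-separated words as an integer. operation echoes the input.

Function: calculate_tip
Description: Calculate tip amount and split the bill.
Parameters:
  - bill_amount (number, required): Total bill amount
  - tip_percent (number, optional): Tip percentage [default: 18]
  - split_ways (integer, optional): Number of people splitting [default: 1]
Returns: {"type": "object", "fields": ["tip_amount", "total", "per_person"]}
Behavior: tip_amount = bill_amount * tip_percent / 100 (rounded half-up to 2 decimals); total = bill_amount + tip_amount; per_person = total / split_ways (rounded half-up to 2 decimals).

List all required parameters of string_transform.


Parameters of string_transform and their required/optional flag:
  text: required
  operation: required
operation, text


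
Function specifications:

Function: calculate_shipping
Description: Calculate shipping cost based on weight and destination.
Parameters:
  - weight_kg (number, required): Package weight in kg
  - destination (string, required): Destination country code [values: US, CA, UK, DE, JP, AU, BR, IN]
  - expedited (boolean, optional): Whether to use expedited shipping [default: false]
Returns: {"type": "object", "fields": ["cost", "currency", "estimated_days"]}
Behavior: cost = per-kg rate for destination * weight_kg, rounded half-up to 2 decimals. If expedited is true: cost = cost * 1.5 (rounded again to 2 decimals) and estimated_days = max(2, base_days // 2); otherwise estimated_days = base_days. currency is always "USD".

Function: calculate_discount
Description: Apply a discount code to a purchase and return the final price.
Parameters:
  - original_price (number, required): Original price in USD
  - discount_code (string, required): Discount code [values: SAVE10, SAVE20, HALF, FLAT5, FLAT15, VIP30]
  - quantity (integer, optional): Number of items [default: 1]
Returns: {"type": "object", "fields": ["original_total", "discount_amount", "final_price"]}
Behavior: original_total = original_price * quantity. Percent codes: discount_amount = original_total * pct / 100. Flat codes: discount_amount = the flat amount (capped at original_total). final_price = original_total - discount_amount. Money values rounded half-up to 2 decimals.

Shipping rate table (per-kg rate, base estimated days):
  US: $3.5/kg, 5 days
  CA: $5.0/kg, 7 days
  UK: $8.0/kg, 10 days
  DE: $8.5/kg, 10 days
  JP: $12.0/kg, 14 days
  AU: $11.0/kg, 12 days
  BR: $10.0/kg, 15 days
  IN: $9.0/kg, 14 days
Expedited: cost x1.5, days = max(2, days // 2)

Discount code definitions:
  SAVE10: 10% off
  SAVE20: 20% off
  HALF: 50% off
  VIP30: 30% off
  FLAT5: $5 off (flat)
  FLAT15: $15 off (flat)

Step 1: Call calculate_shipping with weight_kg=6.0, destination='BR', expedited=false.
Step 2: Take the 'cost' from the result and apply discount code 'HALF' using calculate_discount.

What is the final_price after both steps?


Step 1: calculate_shipping(weight_kg=6.0, destination=BR, expedited=false)
  Rate for BR: $10.0/kg, base 15 days
  cost = 10.0 * 6.0 = 60 -> 60.00
  expedited not set/false: estimated_days = 15
  -> cost = 60.00 USD
Step 2: calculate_discount(original_price=60.0, discount_code=HALF, quantity=1)
  original_total = 60.0 * 1 = 60.00
  HALF = 50% off: discount_amount = 60.00 * 50/100 = 30 -> 30.00
  final_price = 60.00 - 30.00 = 30.00
  -> final_price = 30.00
$30.00


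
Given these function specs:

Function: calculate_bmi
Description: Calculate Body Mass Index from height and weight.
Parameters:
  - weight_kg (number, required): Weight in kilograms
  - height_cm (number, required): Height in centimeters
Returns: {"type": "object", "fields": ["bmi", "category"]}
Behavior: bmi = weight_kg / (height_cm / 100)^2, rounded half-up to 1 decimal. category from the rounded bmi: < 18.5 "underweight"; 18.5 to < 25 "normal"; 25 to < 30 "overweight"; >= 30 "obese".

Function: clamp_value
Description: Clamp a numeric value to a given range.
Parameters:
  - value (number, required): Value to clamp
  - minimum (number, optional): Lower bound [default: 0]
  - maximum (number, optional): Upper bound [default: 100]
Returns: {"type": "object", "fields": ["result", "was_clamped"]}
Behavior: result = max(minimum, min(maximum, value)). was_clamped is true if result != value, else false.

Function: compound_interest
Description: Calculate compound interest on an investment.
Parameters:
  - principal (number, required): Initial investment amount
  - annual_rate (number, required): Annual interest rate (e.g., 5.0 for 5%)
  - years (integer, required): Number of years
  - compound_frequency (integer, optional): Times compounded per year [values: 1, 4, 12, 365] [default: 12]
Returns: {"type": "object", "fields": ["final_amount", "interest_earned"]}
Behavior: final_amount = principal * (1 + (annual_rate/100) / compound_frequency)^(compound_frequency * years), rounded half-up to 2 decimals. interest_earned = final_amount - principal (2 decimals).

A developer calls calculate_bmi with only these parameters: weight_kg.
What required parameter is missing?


Required parameters: weight_kg, height_cm
Provided: weight_kg
Missing: height_cm
height_cm


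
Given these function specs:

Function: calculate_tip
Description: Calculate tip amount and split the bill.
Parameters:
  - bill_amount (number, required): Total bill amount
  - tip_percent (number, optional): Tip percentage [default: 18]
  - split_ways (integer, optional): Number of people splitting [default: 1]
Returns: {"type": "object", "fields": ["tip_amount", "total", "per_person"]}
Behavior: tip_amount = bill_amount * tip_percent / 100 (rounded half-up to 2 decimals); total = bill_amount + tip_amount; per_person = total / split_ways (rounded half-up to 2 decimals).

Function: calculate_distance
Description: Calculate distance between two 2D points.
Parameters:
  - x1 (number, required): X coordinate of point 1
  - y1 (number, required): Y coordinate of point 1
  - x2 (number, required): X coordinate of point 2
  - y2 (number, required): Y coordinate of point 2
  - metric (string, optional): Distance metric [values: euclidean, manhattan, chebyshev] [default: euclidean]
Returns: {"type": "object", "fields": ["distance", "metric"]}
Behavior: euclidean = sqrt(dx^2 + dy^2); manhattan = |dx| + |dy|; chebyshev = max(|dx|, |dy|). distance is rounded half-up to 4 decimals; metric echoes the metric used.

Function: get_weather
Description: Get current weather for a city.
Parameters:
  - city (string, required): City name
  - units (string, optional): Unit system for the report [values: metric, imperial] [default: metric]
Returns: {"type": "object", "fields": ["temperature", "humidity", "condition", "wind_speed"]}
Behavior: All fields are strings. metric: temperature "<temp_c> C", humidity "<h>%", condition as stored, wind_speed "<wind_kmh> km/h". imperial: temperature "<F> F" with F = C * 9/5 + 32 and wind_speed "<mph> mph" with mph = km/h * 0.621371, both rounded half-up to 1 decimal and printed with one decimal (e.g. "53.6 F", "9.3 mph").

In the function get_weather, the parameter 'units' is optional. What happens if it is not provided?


The get_weather spec declares:
  - units (string, optional): Unit system for the report [values: metric, imperial] [default: metric]
It defaults to metric


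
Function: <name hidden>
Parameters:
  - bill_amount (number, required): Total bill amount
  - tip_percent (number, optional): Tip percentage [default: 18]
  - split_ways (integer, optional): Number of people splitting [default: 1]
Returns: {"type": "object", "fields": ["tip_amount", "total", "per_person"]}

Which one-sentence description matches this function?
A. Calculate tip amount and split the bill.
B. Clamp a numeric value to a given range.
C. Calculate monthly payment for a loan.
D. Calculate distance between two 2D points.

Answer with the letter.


Parameters bill_amount, tip_percent, split_ways and return ["tip_amount", "total", "per_person"] fit: Calculate tip amount and split the bill.
A


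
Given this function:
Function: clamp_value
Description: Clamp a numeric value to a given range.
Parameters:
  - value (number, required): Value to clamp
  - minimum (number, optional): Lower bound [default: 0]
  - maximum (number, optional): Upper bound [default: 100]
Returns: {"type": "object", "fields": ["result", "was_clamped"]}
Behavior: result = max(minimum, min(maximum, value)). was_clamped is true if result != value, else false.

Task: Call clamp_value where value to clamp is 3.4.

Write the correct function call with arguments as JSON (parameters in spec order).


Mapping each described value to its parameter name:
  'Value to clamp' -> value = 3.4
clamp_value({"value": 3.4})


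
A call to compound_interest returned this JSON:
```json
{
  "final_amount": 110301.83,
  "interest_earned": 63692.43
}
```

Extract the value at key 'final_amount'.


110301.83


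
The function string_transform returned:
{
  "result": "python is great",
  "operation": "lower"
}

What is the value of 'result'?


python is great


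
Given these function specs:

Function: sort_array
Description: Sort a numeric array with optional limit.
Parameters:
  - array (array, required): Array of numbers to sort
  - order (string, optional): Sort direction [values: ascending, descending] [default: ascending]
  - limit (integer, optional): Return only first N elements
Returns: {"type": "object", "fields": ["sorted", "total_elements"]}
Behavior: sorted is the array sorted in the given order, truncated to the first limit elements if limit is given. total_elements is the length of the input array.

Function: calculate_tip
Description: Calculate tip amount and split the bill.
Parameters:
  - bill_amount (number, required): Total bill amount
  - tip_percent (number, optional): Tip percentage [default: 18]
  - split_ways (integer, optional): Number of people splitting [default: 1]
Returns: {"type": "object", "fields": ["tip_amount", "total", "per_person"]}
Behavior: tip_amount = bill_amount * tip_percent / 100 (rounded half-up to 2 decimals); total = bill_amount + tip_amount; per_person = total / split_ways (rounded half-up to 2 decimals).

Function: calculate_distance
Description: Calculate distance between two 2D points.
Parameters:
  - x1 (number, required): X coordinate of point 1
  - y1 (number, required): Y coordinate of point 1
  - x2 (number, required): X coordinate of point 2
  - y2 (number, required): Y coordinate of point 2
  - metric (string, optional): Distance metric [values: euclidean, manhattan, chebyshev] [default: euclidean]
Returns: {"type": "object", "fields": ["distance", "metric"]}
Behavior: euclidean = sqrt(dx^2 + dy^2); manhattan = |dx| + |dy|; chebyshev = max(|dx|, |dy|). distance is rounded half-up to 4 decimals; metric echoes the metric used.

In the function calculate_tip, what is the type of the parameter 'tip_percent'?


The calculate_tip spec declares:
  - tip_percent (number, optional): Tip percentage [default: 18]
Type:
number


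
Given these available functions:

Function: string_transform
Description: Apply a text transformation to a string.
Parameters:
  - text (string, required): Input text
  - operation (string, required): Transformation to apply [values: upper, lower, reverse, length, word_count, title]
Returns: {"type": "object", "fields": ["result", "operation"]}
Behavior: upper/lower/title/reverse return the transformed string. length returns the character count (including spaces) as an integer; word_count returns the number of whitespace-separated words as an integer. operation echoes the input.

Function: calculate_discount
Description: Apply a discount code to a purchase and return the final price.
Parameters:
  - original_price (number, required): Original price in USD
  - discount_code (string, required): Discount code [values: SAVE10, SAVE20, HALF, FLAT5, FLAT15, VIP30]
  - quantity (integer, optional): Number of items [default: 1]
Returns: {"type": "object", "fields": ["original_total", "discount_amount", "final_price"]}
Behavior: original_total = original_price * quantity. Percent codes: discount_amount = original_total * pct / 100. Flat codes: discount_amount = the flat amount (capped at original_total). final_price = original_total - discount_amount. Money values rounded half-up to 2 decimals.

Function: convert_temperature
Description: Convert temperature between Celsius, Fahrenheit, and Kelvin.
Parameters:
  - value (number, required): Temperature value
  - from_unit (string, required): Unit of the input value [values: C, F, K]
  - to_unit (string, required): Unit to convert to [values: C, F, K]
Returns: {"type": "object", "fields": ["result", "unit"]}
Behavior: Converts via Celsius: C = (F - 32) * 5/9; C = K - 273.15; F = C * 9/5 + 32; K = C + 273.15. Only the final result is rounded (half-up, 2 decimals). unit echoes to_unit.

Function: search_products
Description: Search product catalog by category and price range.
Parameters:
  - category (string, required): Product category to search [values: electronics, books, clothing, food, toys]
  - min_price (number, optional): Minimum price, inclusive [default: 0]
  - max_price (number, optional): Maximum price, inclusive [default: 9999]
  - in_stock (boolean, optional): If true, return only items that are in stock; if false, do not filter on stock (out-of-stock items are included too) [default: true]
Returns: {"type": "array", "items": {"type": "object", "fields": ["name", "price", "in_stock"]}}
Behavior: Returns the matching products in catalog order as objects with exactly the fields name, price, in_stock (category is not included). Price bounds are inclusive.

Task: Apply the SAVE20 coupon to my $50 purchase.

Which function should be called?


The task needs a function whose description is: Apply a discount code to a purchase and return the final price.
calculate_discount


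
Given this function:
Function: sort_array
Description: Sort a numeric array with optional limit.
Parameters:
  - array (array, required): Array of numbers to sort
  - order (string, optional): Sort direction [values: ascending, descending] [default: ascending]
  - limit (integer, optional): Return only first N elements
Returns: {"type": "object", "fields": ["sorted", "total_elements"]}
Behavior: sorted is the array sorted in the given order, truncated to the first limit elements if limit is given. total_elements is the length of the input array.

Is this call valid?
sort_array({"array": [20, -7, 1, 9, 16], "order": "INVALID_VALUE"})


Checking parameter values...
Parameter 'order' has value 'INVALID_VALUE' not in allowed: ascending, descending
Invalid - 'order' must be one of ascending, descending


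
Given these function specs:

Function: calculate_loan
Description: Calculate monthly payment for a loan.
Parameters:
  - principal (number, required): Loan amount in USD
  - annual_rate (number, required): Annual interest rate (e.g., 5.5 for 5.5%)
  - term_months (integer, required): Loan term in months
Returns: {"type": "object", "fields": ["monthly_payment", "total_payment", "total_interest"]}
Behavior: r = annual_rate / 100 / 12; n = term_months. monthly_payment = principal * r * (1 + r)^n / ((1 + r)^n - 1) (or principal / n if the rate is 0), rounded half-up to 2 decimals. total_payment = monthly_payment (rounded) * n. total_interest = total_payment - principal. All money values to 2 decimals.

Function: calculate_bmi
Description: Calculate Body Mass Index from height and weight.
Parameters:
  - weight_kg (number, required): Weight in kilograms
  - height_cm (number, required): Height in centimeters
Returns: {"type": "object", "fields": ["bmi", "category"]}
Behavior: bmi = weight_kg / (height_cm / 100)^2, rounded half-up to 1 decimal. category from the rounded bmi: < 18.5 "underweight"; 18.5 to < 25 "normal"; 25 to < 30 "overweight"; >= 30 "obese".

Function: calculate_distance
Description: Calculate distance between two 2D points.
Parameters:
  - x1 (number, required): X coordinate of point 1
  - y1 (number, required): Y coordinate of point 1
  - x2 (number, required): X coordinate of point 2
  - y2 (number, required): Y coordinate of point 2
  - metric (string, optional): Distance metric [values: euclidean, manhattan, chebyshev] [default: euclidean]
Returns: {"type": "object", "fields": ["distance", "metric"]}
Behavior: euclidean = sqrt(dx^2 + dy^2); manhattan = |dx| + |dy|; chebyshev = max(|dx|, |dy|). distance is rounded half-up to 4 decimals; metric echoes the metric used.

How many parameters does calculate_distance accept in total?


Parameters of calculate_distance: x1 (required), y1 (required), x2 (required), y2 (required), metric (optional)
Total:
5
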